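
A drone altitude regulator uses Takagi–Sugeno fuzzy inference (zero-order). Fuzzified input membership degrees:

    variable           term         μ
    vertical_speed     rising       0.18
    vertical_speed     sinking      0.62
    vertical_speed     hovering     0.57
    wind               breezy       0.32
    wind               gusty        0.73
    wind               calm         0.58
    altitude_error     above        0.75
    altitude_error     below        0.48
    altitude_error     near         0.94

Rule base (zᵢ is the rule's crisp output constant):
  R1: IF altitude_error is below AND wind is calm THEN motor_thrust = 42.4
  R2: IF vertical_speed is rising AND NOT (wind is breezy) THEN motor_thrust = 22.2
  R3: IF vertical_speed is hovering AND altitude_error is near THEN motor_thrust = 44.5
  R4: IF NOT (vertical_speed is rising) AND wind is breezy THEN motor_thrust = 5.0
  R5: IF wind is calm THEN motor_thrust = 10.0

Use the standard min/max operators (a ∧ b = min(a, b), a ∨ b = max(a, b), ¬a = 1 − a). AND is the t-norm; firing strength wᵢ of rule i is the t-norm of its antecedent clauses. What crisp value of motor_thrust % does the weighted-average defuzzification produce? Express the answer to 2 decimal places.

R1 (z=42.4): below=0.48, calm=0.58; AND[min(a, b)] → w = 0.48
R2 (z=22.2): rising=0.18, ¬breezy=1−0.32=0.68; AND[min(a, b)] → w = 0.18
R3 (z=44.5): hovering=0.57, near=0.94; AND[min(a, b)] → w = 0.57
R4 (z=5.0): ¬rising=1−0.18=0.82, breezy=0.32; AND[min(a, b)] → w = 0.32
R5 (z=10.0): calm=0.58 → w = 0.58
Weighted average = (0.48·42.4 + 0.18·22.2 + 0.57·44.5 + 0.32·5.0 + 0.58·10.0) / (0.48 + 0.18 + 0.57 + 0.32 + 0.58)
  = 57.1130 / 2.1300 = 26.81

26.81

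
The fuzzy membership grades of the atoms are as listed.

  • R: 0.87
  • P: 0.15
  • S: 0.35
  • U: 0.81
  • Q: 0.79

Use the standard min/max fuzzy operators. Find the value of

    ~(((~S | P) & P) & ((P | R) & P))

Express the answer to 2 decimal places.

0.85

~S = 1 − 0.35 = 0.65
~S | P = max(a, b) on (0.65, 0.15) = 0.65
(~S | P) & P = min(a, b) on (0.65, 0.15) = 0.15
P | R = max(a, b) on (0.15, 0.87) = 0.87
(P | R) & P = min(a, b) on (0.87, 0.15) = 0.15
((~S | P) & P) & ((P | R) & P) = min(a, b) on (0.15, 0.15) = 0.15
~(((~S | P) & P) & ((P | R) & P)) = 1 − 0.15 = 0.85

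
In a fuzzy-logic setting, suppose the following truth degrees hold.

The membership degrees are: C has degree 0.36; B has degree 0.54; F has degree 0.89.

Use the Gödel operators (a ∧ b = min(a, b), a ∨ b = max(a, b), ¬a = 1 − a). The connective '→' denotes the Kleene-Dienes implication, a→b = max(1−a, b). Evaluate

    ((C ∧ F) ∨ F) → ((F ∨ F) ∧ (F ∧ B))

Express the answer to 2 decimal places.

C ∧ F = min(a, b) on (0.36, 0.89) = 0.36
(C ∧ F) ∨ F = max(a, b) on (0.36, 0.89) = 0.89
F ∨ F = max(a, b) on (0.89, 0.89) = 0.89
F ∧ B = min(a, b) on (0.89, 0.54) = 0.54
(F ∨ F) ∧ (F ∧ B) = min(a, b) on (0.89, 0.54) = 0.54
((C ∧ F) ∨ F) → ((F ∨ F) ∧ (F ∧ B))  [Kleene-Dienes: max(1−a, b)] with a=0.89, b=0.54 → 0.54

0.54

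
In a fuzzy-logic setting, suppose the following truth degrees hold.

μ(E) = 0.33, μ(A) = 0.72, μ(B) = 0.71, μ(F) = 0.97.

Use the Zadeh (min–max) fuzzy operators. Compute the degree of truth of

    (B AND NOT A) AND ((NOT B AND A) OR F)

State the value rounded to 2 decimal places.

NOT A = 1 − 0.72 = 0.28
B AND NOT A = min(a, b) on (0.71, 0.28) = 0.28
NOT B = 1 − 0.71 = 0.29
NOT B AND A = min(a, b) on (0.29, 0.72) = 0.29
(NOT B AND A) OR F = max(a, b) on (0.29, 0.97) = 0.97
(B AND NOT A) AND ((NOT B AND A) OR F) = min(a, b) on (0.28, 0.97) = 0.28

0.28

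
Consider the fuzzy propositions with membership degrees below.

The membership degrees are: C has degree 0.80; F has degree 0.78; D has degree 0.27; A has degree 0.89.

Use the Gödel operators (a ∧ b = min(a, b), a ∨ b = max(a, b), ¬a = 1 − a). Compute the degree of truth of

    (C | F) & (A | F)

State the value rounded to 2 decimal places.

C | F = max(a, b) on (0.80, 0.78) = 0.80
A | F = max(a, b) on (0.89, 0.78) = 0.89
(C | F) & (A | F) = min(a, b) on (0.80, 0.89) = 0.80

0.80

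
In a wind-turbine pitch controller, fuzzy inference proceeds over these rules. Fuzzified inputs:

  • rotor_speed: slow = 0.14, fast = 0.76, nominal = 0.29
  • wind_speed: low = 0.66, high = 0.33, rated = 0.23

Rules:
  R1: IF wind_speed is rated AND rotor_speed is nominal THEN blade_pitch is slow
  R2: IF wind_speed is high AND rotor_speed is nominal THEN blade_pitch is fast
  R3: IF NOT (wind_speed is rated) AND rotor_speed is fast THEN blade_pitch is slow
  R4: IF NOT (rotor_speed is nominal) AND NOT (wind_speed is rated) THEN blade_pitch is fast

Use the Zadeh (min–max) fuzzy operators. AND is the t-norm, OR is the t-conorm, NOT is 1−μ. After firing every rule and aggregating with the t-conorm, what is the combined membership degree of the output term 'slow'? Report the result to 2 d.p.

R1: rated=0.23, nominal=0.29; AND[min(a, b)] → w = 0.23
R2: high=0.33, nominal=0.29; AND[min(a, b)] → w = 0.29
R3: ¬rated=1−0.23=0.77, fast=0.76; AND[min(a, b)] → w = 0.76
R4: ¬nominal=1−0.29=0.71, ¬rated=1−0.23=0.77; AND[min(a, b)] → w = 0.71
Rules with consequent 'slow': {R1, R3} → strengths 0.23, 0.76
Aggregate via t-conorm [max(a, b)]: 0.76

0.76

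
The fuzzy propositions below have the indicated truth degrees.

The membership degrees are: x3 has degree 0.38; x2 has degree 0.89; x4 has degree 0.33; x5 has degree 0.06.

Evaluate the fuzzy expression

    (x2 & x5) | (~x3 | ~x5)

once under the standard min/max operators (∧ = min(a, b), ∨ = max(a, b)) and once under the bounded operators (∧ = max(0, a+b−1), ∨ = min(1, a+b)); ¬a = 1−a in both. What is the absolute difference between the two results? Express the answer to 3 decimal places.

0.060

Under standard min/max:
  x2 & x5 = min(a, b) on (0.89, 0.06) = 0.06
  ~x3 = 1 − 0.38 = 0.62
  ~x5 = 1 − 0.06 = 0.94
  ~x3 | ~x5 = max(a, b) on (0.62, 0.94) = 0.94
  (x2 & x5) | (~x3 | ~x5) = max(a, b) on (0.06, 0.94) = 0.94
  → value = 0.9400
Under bounded:
  x2 & x5 = max(0, a+b−1) on (0.89, 0.06) = 0.00
  ~x3 = 1 − 0.38 = 0.62
  ~x5 = 1 − 0.06 = 0.94
  ~x3 | ~x5 = min(1, a+b) on (0.62, 0.94) = 1.00
  (x2 & x5) | (~x3 | ~x5) = min(1, a+b) on (0.00, 1.00) = 1.00
  → value = 1.0000
|0.9400 − 1.0000| = 0.060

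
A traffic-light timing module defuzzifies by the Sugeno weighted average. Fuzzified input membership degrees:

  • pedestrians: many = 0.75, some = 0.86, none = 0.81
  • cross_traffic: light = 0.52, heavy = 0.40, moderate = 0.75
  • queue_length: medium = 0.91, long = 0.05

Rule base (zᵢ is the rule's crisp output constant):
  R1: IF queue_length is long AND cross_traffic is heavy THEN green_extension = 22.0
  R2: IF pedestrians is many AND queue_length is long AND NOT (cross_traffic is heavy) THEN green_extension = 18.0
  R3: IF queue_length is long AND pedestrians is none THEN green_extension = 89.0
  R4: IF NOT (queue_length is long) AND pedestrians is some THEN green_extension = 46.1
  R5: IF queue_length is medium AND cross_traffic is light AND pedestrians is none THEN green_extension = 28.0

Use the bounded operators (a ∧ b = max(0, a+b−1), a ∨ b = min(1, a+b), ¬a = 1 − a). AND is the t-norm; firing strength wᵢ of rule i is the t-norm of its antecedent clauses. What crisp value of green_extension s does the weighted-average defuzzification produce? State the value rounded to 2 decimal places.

R1 (z=22.0): long=0.05, heavy=0.40; AND[max(0, a+b−1)] → w = 0.00
R2 (z=18.0): many=0.75, long=0.05, ¬heavy=1−0.40=0.60; AND[max(0, a+b−1)] → w = 0.00
R3 (z=89.0): long=0.05, none=0.81; AND[max(0, a+b−1)] → w = 0.00
R4 (z=46.1): ¬long=1−0.05=0.95, some=0.86; AND[max(0, a+b−1)] → w = 0.81
R5 (z=28.0): medium=0.91, light=0.52, none=0.81; AND[max(0, a+b−1)] → w = 0.24
Weighted average = (0.00·22.0 + 0.00·18.0 + 0.00·89.0 + 0.81·46.1 + 0.24·28.0) / (0.00 + 0.00 + 0.00 + 0.81 + 0.24)
  = 44.0610 / 1.0500 = 41.96

41.96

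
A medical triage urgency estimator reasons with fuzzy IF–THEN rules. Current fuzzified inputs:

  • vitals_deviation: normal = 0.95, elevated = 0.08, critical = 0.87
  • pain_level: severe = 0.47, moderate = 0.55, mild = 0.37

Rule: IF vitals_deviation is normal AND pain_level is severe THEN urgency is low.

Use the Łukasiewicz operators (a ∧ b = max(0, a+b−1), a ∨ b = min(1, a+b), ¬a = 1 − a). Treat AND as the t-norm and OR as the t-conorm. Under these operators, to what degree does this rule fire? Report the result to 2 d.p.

0.42

firing strength: normal=0.95, severe=0.47; AND[max(0, a+b−1)] → w = 0.42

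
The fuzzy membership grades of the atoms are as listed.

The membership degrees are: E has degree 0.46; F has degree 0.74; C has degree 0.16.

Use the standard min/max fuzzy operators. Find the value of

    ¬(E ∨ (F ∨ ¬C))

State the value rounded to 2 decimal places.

¬C = 1 − 0.16 = 0.84
F ∨ ¬C = max(a, b) on (0.74, 0.84) = 0.84
E ∨ (F ∨ ¬C) = max(a, b) on (0.46, 0.84) = 0.84
¬(E ∨ (F ∨ ¬C)) = 1 − 0.84 = 0.16

0.16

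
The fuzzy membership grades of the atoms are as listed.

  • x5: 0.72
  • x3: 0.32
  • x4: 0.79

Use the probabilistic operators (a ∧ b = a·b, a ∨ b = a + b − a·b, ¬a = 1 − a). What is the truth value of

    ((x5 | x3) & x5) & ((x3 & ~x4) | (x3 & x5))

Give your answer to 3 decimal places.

0.164

x5 | x3 = a + b − a·b on (0.7200, 0.3200) = 0.8096
(x5 | x3) & x5 = a·b on (0.8096, 0.7200) = 0.5829
~x4 = 1 − 0.7900 = 0.2100
x3 & ~x4 = a·b on (0.3200, 0.2100) = 0.0672
x3 & x5 = a·b on (0.3200, 0.7200) = 0.2304
(x3 & ~x4) | (x3 & x5) = a + b − a·b on (0.0672, 0.2304) = 0.2821
((x5 | x3) & x5) & ((x3 & ~x4) | (x3 & x5)) = a·b on (0.5829, 0.2821) = 0.1644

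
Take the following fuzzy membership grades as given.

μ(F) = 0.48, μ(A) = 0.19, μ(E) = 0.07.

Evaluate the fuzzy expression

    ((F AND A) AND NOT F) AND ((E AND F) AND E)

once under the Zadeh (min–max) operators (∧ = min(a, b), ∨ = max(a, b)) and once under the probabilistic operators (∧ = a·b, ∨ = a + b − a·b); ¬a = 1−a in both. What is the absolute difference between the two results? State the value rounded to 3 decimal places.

Under Zadeh (min–max):
  F AND A = min(a, b) on (0.48, 0.19) = 0.19
  NOT F = 1 − 0.48 = 0.52
  (F AND A) AND NOT F = min(a, b) on (0.19, 0.52) = 0.19
  E AND F = min(a, b) on (0.07, 0.48) = 0.07
  (E AND F) AND E = min(a, b) on (0.07, 0.07) = 0.07
  ((F AND A) AND NOT F) AND ((E AND F) AND E) = min(a, b) on (0.19, 0.07) = 0.07
  → value = 0.0700
Under probabilistic:
  F AND A = a·b on (0.4800, 0.1900) = 0.0912
  NOT F = 1 − 0.4800 = 0.5200
  (F AND A) AND NOT F = a·b on (0.0912, 0.5200) = 0.0474
  E AND F = a·b on (0.0700, 0.4800) = 0.0336
  (E AND F) AND E = a·b on (0.0336, 0.0700) = 0.0024
  ((F AND A) AND NOT F) AND ((E AND F) AND E) = a·b on (0.0474, 0.0024) = 0.0001
  → value = 0.0001
|0.0700 − 0.0001| = 0.070

0.070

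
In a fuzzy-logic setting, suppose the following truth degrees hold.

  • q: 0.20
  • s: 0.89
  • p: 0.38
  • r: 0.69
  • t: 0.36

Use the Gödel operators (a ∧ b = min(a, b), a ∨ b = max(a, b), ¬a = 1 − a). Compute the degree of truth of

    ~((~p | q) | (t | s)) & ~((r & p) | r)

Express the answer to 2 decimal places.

0.11

~p = 1 − 0.38 = 0.62
~p | q = max(a, b) on (0.62, 0.20) = 0.62
t | s = max(a, b) on (0.36, 0.89) = 0.89
(~p | q) | (t | s) = max(a, b) on (0.62, 0.89) = 0.89
~((~p | q) | (t | s)) = 1 − 0.89 = 0.11
r & p = min(a, b) on (0.69, 0.38) = 0.38
(r & p) | r = max(a, b) on (0.38, 0.69) = 0.69
~((r & p) | r) = 1 − 0.69 = 0.31
~((~p | q) | (t | s)) & ~((r & p) | r) = min(a, b) on (0.11, 0.31) = 0.11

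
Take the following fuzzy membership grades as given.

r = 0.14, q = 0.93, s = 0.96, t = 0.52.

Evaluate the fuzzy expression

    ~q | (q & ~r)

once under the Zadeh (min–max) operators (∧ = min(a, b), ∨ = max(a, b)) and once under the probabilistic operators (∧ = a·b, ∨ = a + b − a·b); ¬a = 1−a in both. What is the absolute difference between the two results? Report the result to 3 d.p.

Under Zadeh (min–max):
  ~q = 1 − 0.93 = 0.07
  ~r = 1 − 0.14 = 0.86
  q & ~r = min(a, b) on (0.93, 0.86) = 0.86
  ~q | (q & ~r) = max(a, b) on (0.07, 0.86) = 0.86
  → value = 0.8600
Under probabilistic:
  ~q = 1 − 0.9300 = 0.0700
  ~r = 1 − 0.1400 = 0.8600
  q & ~r = a·b on (0.9300, 0.8600) = 0.7998
  ~q | (q & ~r) = a + b − a·b on (0.0700, 0.7998) = 0.8138
  → value = 0.8138
|0.8600 − 0.8138| = 0.046

0.046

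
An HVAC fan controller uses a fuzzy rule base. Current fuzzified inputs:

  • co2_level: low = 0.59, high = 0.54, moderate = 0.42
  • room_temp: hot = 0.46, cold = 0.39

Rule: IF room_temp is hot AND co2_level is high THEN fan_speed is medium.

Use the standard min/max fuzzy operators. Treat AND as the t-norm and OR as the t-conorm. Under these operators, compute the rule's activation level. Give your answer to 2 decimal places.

firing strength: hot=0.46, high=0.54; AND[min(a, b)] → w = 0.46

0.46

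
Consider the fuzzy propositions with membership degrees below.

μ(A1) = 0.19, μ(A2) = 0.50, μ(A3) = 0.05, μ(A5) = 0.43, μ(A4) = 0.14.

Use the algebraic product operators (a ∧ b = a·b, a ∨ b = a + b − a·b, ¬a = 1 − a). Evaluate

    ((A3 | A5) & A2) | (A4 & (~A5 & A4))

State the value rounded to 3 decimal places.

A3 | A5 = a + b − a·b on (0.0500, 0.4300) = 0.4585
(A3 | A5) & A2 = a·b on (0.4585, 0.5000) = 0.2292
~A5 = 1 − 0.4300 = 0.5700
~A5 & A4 = a·b on (0.5700, 0.1400) = 0.0798
A4 & (~A5 & A4) = a·b on (0.1400, 0.0798) = 0.0112
((A3 | A5) & A2) | (A4 & (~A5 & A4)) = a + b − a·b on (0.2292, 0.0112) = 0.2379

0.238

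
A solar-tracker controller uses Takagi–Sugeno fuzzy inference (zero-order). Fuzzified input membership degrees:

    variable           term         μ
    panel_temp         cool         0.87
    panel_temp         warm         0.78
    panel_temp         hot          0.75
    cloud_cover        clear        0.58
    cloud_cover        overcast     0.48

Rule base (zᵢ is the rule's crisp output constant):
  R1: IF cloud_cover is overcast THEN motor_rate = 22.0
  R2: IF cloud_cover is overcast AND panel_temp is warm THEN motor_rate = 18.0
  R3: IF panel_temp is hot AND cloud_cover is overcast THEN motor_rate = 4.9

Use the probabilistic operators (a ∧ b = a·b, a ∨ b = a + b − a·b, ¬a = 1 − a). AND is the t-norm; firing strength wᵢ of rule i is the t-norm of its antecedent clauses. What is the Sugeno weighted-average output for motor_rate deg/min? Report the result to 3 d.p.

R1 (z=22.0): overcast=0.48 → w = 0.4800
R2 (z=18.0): overcast=0.48, warm=0.78; AND[a·b] → w = 0.3744
R3 (z=4.9): hot=0.75, overcast=0.48; AND[a·b] → w = 0.3600
Weighted average = (0.4800·22.0 + 0.3744·18.0 + 0.3600·4.9) / (0.4800 + 0.3744 + 0.3600)
  = 19.0632 / 1.2144 = 15.698

15.698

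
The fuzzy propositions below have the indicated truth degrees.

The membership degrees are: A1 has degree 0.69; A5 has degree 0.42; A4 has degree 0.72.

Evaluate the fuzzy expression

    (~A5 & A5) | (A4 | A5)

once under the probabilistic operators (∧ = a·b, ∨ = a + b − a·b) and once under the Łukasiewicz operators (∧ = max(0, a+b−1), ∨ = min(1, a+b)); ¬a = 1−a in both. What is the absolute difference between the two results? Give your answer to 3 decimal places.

0.123

Under probabilistic:
  ~A5 = 1 − 0.4200 = 0.5800
  ~A5 & A5 = a·b on (0.5800, 0.4200) = 0.2436
  A4 | A5 = a + b − a·b on (0.7200, 0.4200) = 0.8376
  (~A5 & A5) | (A4 | A5) = a + b − a·b on (0.2436, 0.8376) = 0.8772
  → value = 0.8772
Under Łukasiewicz:
  ~A5 = 1 − 0.42 = 0.58
  ~A5 & A5 = max(0, a+b−1) on (0.58, 0.42) = 0.00
  A4 | A5 = min(1, a+b) on (0.72, 0.42) = 1.00
  (~A5 & A5) | (A4 | A5) = min(1, a+b) on (0.00, 1.00) = 1.00
  → value = 1.0000
|0.8772 − 1.0000| = 0.123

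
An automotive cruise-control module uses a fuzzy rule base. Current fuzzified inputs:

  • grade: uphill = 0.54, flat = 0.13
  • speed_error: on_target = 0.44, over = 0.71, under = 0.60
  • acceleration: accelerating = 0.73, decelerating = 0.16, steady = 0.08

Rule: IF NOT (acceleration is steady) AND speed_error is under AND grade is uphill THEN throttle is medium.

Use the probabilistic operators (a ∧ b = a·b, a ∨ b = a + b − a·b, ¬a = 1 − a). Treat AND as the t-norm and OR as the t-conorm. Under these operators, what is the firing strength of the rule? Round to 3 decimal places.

firing strength: ¬steady=1−0.08=0.92, under=0.60, uphill=0.54; AND[a·b] → w = 0.2981

0.298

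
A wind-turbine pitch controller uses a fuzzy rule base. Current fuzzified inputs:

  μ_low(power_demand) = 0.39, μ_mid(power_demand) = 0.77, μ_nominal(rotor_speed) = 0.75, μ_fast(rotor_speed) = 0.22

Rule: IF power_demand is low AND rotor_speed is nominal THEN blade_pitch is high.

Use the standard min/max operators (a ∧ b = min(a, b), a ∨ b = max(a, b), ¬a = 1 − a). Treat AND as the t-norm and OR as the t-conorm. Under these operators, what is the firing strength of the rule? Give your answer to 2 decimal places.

0.39

firing strength: low=0.39, nominal=0.75; AND[min(a, b)] → w = 0.39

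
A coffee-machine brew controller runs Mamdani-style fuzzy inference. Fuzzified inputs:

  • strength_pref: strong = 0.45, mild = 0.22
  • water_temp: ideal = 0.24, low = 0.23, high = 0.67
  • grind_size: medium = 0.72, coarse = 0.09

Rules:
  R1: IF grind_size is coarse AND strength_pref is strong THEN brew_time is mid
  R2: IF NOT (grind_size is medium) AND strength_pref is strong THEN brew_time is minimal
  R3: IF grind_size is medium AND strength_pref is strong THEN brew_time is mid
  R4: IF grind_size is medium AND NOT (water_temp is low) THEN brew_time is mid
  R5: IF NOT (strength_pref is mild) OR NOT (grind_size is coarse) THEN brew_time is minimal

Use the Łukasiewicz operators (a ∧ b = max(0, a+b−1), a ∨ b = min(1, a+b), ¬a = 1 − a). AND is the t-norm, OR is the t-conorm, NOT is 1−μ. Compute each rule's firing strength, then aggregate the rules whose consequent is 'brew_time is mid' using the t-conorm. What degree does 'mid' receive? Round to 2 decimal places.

0.66

R1: coarse=0.09, strong=0.45; AND[max(0, a+b−1)] → w = 0.00
R2: ¬medium=1−0.72=0.28, strong=0.45; AND[max(0, a+b−1)] → w = 0.00
R3: medium=0.72, strong=0.45; AND[max(0, a+b−1)] → w = 0.17
R4: medium=0.72, ¬low=1−0.23=0.77; AND[max(0, a+b−1)] → w = 0.49
R5: ¬mild=1−0.22=0.78, ¬coarse=1−0.09=0.91; OR[min(1, a+b)] → w = 1.00
Rules with consequent 'mid': {R1, R3, R4} → strengths 0.00, 0.17, 0.49
Aggregate via t-conorm [min(1, a+b)]: 0.66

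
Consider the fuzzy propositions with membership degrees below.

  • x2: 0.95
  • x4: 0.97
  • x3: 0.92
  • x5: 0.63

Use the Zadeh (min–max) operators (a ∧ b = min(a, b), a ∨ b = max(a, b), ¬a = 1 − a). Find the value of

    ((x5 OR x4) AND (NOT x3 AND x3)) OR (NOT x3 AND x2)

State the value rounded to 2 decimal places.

0.08

x5 OR x4 = max(a, b) on (0.63, 0.97) = 0.97
NOT x3 = 1 − 0.92 = 0.08
NOT x3 AND x3 = min(a, b) on (0.08, 0.92) = 0.08
(x5 OR x4) AND (NOT x3 AND x3) = min(a, b) on (0.97, 0.08) = 0.08
NOT x3 = 1 − 0.92 = 0.08
NOT x3 AND x2 = min(a, b) on (0.08, 0.95) = 0.08
((x5 OR x4) AND (NOT x3 AND x3)) OR (NOT x3 AND x2) = max(a, b) on (0.08, 0.08) = 0.08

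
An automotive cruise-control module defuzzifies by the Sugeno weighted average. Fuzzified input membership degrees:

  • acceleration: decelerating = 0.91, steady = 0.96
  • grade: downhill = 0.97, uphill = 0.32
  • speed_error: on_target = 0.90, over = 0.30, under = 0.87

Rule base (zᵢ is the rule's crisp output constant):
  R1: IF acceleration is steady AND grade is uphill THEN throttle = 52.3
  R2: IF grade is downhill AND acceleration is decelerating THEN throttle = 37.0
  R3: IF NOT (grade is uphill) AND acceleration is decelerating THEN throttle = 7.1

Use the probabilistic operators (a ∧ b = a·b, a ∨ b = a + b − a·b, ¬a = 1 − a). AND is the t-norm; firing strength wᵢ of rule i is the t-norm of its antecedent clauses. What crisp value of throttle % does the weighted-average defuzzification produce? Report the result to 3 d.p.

R1 (z=52.3): steady=0.96, uphill=0.32; AND[a·b] → w = 0.3072
R2 (z=37.0): downhill=0.97, decelerating=0.91; AND[a·b] → w = 0.8827
R3 (z=7.1): ¬uphill=1−0.32=0.68, decelerating=0.91; AND[a·b] → w = 0.6188
Weighted average = (0.3072·52.3 + 0.8827·37.0 + 0.6188·7.1) / (0.3072 + 0.8827 + 0.6188)
  = 53.1199 / 1.8087 = 29.369

29.369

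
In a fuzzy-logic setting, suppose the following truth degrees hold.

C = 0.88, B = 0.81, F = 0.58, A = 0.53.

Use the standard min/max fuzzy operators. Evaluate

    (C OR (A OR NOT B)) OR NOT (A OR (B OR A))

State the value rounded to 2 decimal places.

NOT B = 1 − 0.81 = 0.19
A OR NOT B = max(a, b) on (0.53, 0.19) = 0.53
C OR (A OR NOT B) = max(a, b) on (0.88, 0.53) = 0.88
B OR A = max(a, b) on (0.81, 0.53) = 0.81
A OR (B OR A) = max(a, b) on (0.53, 0.81) = 0.81
NOT (A OR (B OR A)) = 1 − 0.81 = 0.19
(C OR (A OR NOT B)) OR NOT (A OR (B OR A)) = max(a, b) on (0.88, 0.19) = 0.88

0.88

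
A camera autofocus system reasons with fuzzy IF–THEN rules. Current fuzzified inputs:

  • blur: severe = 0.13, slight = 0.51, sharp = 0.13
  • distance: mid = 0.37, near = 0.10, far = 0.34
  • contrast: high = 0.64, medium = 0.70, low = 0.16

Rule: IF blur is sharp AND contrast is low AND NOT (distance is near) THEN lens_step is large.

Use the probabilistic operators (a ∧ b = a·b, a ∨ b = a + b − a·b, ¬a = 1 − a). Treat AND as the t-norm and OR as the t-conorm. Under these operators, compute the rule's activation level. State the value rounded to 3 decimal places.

0.019

firing strength: sharp=0.13, low=0.16, ¬near=1−0.10=0.90; AND[a·b] → w = 0.0187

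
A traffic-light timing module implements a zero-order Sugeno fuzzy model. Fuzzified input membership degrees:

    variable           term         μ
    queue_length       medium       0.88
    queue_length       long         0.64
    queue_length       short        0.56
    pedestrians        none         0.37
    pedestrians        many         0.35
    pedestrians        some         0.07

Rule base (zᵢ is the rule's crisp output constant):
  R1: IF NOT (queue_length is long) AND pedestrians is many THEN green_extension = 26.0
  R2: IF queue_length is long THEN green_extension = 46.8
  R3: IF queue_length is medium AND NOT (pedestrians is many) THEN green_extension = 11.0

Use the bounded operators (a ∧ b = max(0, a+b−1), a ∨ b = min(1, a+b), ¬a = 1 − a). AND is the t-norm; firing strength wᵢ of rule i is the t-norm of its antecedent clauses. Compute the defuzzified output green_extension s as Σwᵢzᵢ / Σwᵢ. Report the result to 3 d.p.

30.583

R1 (z=26.0): ¬long=1−0.64=0.36, many=0.35; AND[max(0, a+b−1)] → w = 0.00
R2 (z=46.8): long=0.64 → w = 0.64
R3 (z=11.0): medium=0.88, ¬many=1−0.35=0.65; AND[max(0, a+b−1)] → w = 0.53
Weighted average = (0.00·26.0 + 0.64·46.8 + 0.53·11.0) / (0.00 + 0.64 + 0.53)
  = 35.7820 / 1.1700 = 30.583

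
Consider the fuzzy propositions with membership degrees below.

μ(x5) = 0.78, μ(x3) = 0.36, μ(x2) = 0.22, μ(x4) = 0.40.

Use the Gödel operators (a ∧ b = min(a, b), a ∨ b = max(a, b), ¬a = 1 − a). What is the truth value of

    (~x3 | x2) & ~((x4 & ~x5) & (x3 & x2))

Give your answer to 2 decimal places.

0.64

~x3 = 1 − 0.36 = 0.64
~x3 | x2 = max(a, b) on (0.64, 0.22) = 0.64
~x5 = 1 − 0.78 = 0.22
x4 & ~x5 = min(a, b) on (0.40, 0.22) = 0.22
x3 & x2 = min(a, b) on (0.36, 0.22) = 0.22
(x4 & ~x5) & (x3 & x2) = min(a, b) on (0.22, 0.22) = 0.22
~((x4 & ~x5) & (x3 & x2)) = 1 − 0.22 = 0.78
(~x3 | x2) & ~((x4 & ~x5) & (x3 & x2)) = min(a, b) on (0.64, 0.78) = 0.64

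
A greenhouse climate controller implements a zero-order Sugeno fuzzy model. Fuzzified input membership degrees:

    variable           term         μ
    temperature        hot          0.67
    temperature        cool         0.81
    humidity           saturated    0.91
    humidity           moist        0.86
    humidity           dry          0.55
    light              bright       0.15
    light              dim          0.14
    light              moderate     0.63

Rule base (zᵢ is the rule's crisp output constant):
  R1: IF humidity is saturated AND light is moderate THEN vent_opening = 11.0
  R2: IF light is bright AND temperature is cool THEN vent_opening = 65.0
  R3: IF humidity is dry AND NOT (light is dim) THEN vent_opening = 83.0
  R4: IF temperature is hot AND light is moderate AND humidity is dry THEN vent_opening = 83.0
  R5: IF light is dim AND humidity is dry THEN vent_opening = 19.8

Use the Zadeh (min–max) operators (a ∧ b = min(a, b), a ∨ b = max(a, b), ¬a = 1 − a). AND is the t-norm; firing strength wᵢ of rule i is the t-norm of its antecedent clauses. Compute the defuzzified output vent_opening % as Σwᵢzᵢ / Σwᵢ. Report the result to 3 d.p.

54.828

R1 (z=11.0): saturated=0.91, moderate=0.63; AND[min(a, b)] → w = 0.63
R2 (z=65.0): bright=0.15, cool=0.81; AND[min(a, b)] → w = 0.15
R3 (z=83.0): dry=0.55, ¬dim=1−0.14=0.86; AND[min(a, b)] → w = 0.55
R4 (z=83.0): hot=0.67, moderate=0.63, dry=0.55; AND[min(a, b)] → w = 0.55
R5 (z=19.8): dim=0.14, dry=0.55; AND[min(a, b)] → w = 0.14
Weighted average = (0.63·11.0 + 0.15·65.0 + 0.55·83.0 + 0.55·83.0 + 0.14·19.8) / (0.63 + 0.15 + 0.55 + 0.55 + 0.14)
  = 110.7520 / 2.0200 = 54.828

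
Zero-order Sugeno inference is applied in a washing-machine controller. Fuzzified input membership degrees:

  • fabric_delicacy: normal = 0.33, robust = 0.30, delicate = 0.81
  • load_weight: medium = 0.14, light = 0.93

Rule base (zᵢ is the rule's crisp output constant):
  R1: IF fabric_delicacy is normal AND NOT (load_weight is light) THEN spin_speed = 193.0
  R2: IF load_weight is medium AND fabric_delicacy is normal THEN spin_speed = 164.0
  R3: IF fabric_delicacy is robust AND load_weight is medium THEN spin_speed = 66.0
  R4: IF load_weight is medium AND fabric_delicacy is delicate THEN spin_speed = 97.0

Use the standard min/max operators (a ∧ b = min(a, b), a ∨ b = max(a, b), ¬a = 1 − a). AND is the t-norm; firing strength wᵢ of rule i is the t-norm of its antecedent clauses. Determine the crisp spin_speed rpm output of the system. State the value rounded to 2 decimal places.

R1 (z=193.0): normal=0.33, ¬light=1−0.93=0.07; AND[min(a, b)] → w = 0.07
R2 (z=164.0): medium=0.14, normal=0.33; AND[min(a, b)] → w = 0.14
R3 (z=66.0): robust=0.30, medium=0.14; AND[min(a, b)] → w = 0.14
R4 (z=97.0): medium=0.14, delicate=0.81; AND[min(a, b)] → w = 0.14
Weighted average = (0.07·193.0 + 0.14·164.0 + 0.14·66.0 + 0.14·97.0) / (0.07 + 0.14 + 0.14 + 0.14)
  = 59.2900 / 0.4900 = 121.00

121.00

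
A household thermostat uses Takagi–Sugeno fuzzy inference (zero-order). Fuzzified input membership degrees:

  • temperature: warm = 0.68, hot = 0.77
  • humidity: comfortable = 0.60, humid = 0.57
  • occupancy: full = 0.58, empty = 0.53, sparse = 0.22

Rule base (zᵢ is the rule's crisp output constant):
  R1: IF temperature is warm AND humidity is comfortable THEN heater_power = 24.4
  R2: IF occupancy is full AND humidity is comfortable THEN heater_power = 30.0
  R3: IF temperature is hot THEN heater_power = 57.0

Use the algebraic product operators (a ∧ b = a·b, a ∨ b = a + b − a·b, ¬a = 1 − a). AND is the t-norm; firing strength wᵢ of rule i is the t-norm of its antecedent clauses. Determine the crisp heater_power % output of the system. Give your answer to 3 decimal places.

42.127

R1 (z=24.4): warm=0.68, comfortable=0.60; AND[a·b] → w = 0.4080
R2 (z=30.0): full=0.58, comfortable=0.60; AND[a·b] → w = 0.3480
R3 (z=57.0): hot=0.77 → w = 0.7700
Weighted average = (0.4080·24.4 + 0.3480·30.0 + 0.7700·57.0) / (0.4080 + 0.3480 + 0.7700)
  = 64.2852 / 1.5260 = 42.127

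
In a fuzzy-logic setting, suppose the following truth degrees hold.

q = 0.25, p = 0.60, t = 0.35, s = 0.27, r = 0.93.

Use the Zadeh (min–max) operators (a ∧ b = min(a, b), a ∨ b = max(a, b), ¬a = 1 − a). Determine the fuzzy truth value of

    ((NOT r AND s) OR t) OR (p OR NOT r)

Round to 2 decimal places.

NOT r = 1 − 0.93 = 0.07
NOT r AND s = min(a, b) on (0.07, 0.27) = 0.07
(NOT r AND s) OR t = max(a, b) on (0.07, 0.35) = 0.35
NOT r = 1 − 0.93 = 0.07
p OR NOT r = max(a, b) on (0.60, 0.07) = 0.60
((NOT r AND s) OR t) OR (p OR NOT r) = max(a, b) on (0.35, 0.60) = 0.60

0.60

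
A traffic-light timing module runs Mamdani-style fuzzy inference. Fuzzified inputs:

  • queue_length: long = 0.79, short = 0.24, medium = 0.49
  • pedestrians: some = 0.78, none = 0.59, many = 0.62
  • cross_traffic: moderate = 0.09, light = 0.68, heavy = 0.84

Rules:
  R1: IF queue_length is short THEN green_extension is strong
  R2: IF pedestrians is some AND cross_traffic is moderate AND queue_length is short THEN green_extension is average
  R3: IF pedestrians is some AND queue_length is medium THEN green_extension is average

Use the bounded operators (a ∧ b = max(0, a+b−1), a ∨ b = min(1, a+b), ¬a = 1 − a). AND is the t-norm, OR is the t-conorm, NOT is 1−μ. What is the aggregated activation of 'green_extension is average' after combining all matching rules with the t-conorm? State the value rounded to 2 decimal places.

0.27

R1: short=0.24 → w = 0.24
R2: some=0.78, moderate=0.09, short=0.24; AND[max(0, a+b−1)] → w = 0.00
R3: some=0.78, medium=0.49; AND[max(0, a+b−1)] → w = 0.27
Rules with consequent 'average': {R2, R3} → strengths 0.00, 0.27
Aggregate via t-conorm [min(1, a+b)]: 0.27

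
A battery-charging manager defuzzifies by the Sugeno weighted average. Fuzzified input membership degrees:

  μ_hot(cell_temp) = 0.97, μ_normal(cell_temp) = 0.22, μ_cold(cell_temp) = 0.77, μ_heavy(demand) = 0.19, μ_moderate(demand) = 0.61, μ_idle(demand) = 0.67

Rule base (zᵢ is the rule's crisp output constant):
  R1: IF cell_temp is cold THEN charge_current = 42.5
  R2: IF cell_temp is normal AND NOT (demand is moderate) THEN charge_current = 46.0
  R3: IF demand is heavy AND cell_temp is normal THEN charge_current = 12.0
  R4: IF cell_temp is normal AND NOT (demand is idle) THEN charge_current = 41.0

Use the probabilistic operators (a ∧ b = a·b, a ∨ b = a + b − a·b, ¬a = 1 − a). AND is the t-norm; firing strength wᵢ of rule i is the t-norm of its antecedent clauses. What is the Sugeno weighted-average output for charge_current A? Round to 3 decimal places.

R1 (z=42.5): cold=0.77 → w = 0.7700
R2 (z=46.0): normal=0.22, ¬moderate=1−0.61=0.39; AND[a·b] → w = 0.0858
R3 (z=12.0): heavy=0.19, normal=0.22; AND[a·b] → w = 0.0418
R4 (z=41.0): normal=0.22, ¬idle=1−0.67=0.33; AND[a·b] → w = 0.0726
Weighted average = (0.7700·42.5 + 0.0858·46.0 + 0.0418·12.0 + 0.0726·41.0) / (0.7700 + 0.0858 + 0.0418 + 0.0726)
  = 40.1500 / 0.9702 = 41.383

41.383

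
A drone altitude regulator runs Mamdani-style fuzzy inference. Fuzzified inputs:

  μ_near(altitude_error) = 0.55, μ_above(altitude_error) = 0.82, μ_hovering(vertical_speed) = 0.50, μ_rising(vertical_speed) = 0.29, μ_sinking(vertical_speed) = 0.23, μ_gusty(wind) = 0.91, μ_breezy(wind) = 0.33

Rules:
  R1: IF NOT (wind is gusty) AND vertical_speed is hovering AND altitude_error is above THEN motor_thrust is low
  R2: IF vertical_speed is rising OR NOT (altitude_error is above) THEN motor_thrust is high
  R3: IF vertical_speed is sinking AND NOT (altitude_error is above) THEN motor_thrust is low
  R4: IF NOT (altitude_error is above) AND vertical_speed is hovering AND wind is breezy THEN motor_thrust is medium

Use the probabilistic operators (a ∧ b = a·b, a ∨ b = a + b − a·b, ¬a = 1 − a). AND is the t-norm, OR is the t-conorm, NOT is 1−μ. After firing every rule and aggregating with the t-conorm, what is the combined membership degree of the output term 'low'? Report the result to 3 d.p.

R1: ¬gusty=1−0.91=0.09, hovering=0.50, above=0.82; AND[a·b] → w = 0.0369
R2: rising=0.29, ¬above=1−0.82=0.18; OR[a + b − a·b] → w = 0.4178
R3: sinking=0.23, ¬above=1−0.82=0.18; AND[a·b] → w = 0.0414
R4: ¬above=1−0.82=0.18, hovering=0.50, breezy=0.33; AND[a·b] → w = 0.0297
Rules with consequent 'low': {R1, R3} → strengths 0.0369, 0.0414
Aggregate via t-conorm [a + b − a·b]: 0.0768

0.077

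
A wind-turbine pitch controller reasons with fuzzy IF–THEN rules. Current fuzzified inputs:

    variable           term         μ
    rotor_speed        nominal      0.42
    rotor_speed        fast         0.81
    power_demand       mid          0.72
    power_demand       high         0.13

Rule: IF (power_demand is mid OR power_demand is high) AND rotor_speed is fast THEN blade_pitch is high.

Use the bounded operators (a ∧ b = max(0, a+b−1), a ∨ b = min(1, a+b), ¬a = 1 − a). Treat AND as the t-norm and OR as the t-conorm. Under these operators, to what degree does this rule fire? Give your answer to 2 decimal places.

firing strength: (mid=0.72 OR high=0.13) = 0.85; AND[max(0, a+b−1)] with fast=0.81 → w = 0.66

0.66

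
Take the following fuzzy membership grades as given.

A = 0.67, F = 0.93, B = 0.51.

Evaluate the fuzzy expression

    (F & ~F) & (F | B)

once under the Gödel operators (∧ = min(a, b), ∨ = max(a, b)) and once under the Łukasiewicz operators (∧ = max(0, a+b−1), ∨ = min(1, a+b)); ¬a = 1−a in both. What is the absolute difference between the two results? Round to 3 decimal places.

0.070

Under Gödel:
  ~F = 1 − 0.93 = 0.07
  F & ~F = min(a, b) on (0.93, 0.07) = 0.07
  F | B = max(a, b) on (0.93, 0.51) = 0.93
  (F & ~F) & (F | B) = min(a, b) on (0.07, 0.93) = 0.07
  → value = 0.0700
Under Łukasiewicz:
  ~F = 1 − 0.93 = 0.07
  F & ~F = max(0, a+b−1) on (0.93, 0.07) = 0.00
  F | B = min(1, a+b) on (0.93, 0.51) = 1.00
  (F & ~F) & (F | B) = max(0, a+b−1) on (0.00, 1.00) = 0.00
  → value = 0.0000
|0.0700 − 0.0000| = 0.070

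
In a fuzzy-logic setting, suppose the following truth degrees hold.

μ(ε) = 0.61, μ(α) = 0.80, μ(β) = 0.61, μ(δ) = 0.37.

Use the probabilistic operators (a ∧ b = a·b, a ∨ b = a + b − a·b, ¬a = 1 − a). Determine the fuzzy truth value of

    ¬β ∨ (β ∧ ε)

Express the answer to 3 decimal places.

0.617

¬β = 1 − 0.6100 = 0.3900
β ∧ ε = a·b on (0.6100, 0.6100) = 0.3721
¬β ∨ (β ∧ ε) = a + b − a·b on (0.3900, 0.3721) = 0.6170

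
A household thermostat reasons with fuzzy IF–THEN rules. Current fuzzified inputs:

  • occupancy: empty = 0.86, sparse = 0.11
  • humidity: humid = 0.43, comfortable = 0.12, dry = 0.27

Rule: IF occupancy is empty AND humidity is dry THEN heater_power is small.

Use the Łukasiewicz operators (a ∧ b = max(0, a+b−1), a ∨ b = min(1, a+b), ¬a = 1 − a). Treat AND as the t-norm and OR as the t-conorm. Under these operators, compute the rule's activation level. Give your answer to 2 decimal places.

firing strength: empty=0.86, dry=0.27; AND[max(0, a+b−1)] → w = 0.13

0.13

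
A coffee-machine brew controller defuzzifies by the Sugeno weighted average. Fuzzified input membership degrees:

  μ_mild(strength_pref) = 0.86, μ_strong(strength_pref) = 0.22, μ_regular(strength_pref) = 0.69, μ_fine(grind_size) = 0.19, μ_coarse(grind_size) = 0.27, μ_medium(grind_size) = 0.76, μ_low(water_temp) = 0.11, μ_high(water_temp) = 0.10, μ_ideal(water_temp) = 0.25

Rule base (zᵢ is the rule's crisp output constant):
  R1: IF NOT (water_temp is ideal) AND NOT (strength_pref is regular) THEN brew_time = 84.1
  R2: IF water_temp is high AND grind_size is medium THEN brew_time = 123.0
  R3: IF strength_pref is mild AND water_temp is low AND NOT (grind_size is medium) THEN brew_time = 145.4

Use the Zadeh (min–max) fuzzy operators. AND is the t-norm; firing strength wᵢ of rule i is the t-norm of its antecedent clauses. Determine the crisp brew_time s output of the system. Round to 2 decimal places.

104.55

R1 (z=84.1): ¬ideal=1−0.25=0.75, ¬regular=1−0.69=0.31; AND[min(a, b)] → w = 0.31
R2 (z=123.0): high=0.10, medium=0.76; AND[min(a, b)] → w = 0.10
R3 (z=145.4): mild=0.86, low=0.11, ¬medium=1−0.76=0.24; AND[min(a, b)] → w = 0.11
Weighted average = (0.31·84.1 + 0.10·123.0 + 0.11·145.4) / (0.31 + 0.10 + 0.11)
  = 54.3650 / 0.5200 = 104.55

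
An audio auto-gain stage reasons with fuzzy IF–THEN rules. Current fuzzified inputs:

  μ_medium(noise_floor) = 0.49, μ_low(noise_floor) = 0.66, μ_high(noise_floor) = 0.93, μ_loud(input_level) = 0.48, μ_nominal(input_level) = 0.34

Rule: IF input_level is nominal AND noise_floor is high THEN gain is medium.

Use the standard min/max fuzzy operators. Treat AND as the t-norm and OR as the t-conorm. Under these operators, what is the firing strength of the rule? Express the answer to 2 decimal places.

0.34

firing strength: nominal=0.34, high=0.93; AND[min(a, b)] → w = 0.34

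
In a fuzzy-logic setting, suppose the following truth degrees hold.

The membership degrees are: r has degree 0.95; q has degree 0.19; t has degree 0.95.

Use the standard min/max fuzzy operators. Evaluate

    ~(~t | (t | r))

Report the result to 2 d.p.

~t = 1 − 0.95 = 0.05
t | r = max(a, b) on (0.95, 0.95) = 0.95
~t | (t | r) = max(a, b) on (0.05, 0.95) = 0.95
~(~t | (t | r)) = 1 − 0.95 = 0.05

0.05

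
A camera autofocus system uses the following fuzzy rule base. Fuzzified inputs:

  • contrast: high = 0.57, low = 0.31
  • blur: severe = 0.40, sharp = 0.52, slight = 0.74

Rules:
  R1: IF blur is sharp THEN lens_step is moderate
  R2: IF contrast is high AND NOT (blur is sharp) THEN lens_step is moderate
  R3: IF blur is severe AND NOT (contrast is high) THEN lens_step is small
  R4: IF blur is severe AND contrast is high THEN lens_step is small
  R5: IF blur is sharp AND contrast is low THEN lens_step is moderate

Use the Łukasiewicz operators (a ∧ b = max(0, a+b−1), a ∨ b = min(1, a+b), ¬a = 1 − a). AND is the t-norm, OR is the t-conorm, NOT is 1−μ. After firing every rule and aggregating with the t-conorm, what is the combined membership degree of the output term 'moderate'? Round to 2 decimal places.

0.57

R1: sharp=0.52 → w = 0.52
R2: high=0.57, ¬sharp=1−0.52=0.48; AND[max(0, a+b−1)] → w = 0.05
R3: severe=0.40, ¬high=1−0.57=0.43; AND[max(0, a+b−1)] → w = 0.00
R4: severe=0.40, high=0.57; AND[max(0, a+b−1)] → w = 0.00
R5: sharp=0.52, low=0.31; AND[max(0, a+b−1)] → w = 0.00
Rules with consequent 'moderate': {R1, R2, R5} → strengths 0.52, 0.05, 0.00
Aggregate via t-conorm [min(1, a+b)]: 0.57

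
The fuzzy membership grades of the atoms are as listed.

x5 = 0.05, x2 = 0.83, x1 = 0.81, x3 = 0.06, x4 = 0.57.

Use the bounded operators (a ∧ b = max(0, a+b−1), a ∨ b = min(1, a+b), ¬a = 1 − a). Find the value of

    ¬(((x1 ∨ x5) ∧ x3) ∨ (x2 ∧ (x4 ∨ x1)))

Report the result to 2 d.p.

0.17

x1 ∨ x5 = min(1, a+b) on (0.81, 0.05) = 0.86
(x1 ∨ x5) ∧ x3 = max(0, a+b−1) on (0.86, 0.06) = 0.00
x4 ∨ x1 = min(1, a+b) on (0.57, 0.81) = 1.00
x2 ∧ (x4 ∨ x1) = max(0, a+b−1) on (0.83, 1.00) = 0.83
((x1 ∨ x5) ∧ x3) ∨ (x2 ∧ (x4 ∨ x1)) = min(1, a+b) on (0.00, 0.83) = 0.83
¬(((x1 ∨ x5) ∧ x3) ∨ (x2 ∧ (x4 ∨ x1))) = 1 − 0.83 = 0.17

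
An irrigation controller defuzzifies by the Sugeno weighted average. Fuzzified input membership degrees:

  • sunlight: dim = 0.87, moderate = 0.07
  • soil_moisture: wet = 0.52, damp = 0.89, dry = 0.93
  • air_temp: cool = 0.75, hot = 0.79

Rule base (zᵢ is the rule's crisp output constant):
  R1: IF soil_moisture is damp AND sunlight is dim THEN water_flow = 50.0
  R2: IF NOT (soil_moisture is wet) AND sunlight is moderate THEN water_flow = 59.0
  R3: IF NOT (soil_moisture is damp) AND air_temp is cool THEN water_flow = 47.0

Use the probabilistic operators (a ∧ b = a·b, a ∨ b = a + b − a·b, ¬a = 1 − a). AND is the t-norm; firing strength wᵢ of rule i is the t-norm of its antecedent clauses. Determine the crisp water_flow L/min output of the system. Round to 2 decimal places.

R1 (z=50.0): damp=0.89, dim=0.87; AND[a·b] → w = 0.7743
R2 (z=59.0): ¬wet=1−0.52=0.48, moderate=0.07; AND[a·b] → w = 0.0336
R3 (z=47.0): ¬damp=1−0.89=0.11, cool=0.75; AND[a·b] → w = 0.0825
Weighted average = (0.7743·50.0 + 0.0336·59.0 + 0.0825·47.0) / (0.7743 + 0.0336 + 0.0825)
  = 44.5749 / 0.8904 = 50.06

50.06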